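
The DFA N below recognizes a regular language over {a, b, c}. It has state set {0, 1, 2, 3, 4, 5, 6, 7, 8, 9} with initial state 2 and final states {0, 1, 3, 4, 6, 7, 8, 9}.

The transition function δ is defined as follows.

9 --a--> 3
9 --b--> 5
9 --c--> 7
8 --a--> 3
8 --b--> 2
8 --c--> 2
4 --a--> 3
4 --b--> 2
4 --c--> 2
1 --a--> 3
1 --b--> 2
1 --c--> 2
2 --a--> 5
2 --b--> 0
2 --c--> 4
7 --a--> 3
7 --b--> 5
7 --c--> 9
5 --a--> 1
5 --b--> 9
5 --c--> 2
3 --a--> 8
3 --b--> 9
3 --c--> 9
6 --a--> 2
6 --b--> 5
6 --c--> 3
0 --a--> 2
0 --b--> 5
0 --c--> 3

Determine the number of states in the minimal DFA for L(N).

Reachable states from the start: {0,1,2,3,4,5,7,8,9}. Unreachable: {6} — drop them.
Initial partition by acceptance: {0,1,3,4,7,8,9} | {2,5}.
On input a, block {0,1,3,4,7,8,9} splits into {1,3,4,7,8,9} and {0}.
Split {1,3,4,7,8,9} by δ(·,b) → {1,4,7,8,9} and {3}.
Refine {1,4,7,8,9} on symbol c: members go to different blocks, giving {1,4,8} and {7,9}.
On input a, block {2,5} splits into {2} and {5}.
No further refinement is possible. Final partition (6 blocks): {1,4,8} | {2} | {0} | {3} | {7,9} | {5}.

6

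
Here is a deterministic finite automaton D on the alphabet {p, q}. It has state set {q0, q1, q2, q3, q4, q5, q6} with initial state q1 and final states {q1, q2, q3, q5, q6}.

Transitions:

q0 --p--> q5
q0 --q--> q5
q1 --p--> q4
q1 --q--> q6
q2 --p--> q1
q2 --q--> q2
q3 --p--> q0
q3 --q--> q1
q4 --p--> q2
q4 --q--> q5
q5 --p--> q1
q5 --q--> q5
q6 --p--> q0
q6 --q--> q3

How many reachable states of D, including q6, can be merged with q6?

3

All states are reachable from the start state.
Start with accepting vs non-accepting: {q1,q2,q3,q5,q6} | {q0,q4}.
Refine {q1,q2,q3,q5,q6} on symbol p: members go to different blocks, giving {q1,q3,q6} and {q2,q5}.
The partition is now stable with 3 blocks: {q1,q3,q6} | {q0,q4} | {q2,q5}.
State q6 belongs to the block {q1,q3,q6}, which has 3 states.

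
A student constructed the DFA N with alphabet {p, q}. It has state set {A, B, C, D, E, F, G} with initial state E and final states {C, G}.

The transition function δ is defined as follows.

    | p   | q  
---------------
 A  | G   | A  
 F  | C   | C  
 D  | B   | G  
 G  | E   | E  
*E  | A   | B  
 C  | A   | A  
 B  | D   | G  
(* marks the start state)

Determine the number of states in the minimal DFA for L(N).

4

First remove the unreachable states {C,F}; 5 states remain.
Initial partition by acceptance: {G} | {A,B,D,E}.
On input p, block {A,B,D,E} splits into {B,D,E} and {A}.
On input p, block {B,D,E} splits into {B,D} and {E}.
The partition is now stable with 4 blocks: {G} | {B,D} | {A} | {E}.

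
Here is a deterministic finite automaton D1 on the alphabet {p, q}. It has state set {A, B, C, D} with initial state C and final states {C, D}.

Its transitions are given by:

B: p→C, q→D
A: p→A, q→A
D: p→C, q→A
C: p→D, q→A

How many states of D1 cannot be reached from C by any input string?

1

Starting at C and following transitions, the reachable set is {A, C, D}. That leaves B unreachable — 1 in total.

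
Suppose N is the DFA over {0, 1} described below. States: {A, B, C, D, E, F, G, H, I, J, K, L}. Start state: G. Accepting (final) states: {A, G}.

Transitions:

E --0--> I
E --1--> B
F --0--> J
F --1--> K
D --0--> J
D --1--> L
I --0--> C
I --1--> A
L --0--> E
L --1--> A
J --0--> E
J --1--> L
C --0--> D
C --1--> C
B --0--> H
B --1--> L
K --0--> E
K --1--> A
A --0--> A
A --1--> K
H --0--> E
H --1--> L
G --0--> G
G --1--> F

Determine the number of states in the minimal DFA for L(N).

All states are reachable from the start state.
Initial partition by acceptance: {A,G} | {B,C,D,E,F,H,I,J,K,L}.
Split {B,C,D,E,F,H,I,J,K,L} by δ(·,1) → {B,C,D,E,F,H,J} and {I,K,L}.
On input 1, block {A,G} splits into {A} and {G}.
On input 0, block {B,C,D,E,F,H,J} splits into {B,C,D,F,H,J} and {E}.
On input 0, block {B,C,D,F,H,J} splits into {B,C,D,F} and {H,J}.
Refine {B,C,D,F} on symbol 0: members go to different blocks, giving {B,D,F} and {C}.
On input 0, block {I,K,L} splits into {K,L} and {I}.
No further refinement is possible. Final partition (8 blocks): {A} | {B,D,F} | {K,L} | {G} | {E} | {H,J} | {C} | {I}.

8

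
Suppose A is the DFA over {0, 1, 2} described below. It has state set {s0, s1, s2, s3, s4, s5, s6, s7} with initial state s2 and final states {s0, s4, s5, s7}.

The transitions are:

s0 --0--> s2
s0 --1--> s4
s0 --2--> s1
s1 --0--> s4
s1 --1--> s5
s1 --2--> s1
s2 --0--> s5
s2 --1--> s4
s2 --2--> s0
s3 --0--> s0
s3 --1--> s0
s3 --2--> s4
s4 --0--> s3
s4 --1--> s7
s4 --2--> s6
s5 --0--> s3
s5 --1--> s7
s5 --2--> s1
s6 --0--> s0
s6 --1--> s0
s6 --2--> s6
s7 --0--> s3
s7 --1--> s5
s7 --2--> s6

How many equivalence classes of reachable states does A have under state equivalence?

Every state is reachable, so we keep all 8.
Initial partition by acceptance: {s0,s4,s5,s7} | {s1,s2,s3,s6}.
Refine {s1,s2,s3,s6} on symbol 2: members go to different blocks, giving {s1,s6} and {s2,s3}.
Stable partition: {s0,s4,s5,s7} | {s1,s6} | {s2,s3} — 3 equivalence classes.

3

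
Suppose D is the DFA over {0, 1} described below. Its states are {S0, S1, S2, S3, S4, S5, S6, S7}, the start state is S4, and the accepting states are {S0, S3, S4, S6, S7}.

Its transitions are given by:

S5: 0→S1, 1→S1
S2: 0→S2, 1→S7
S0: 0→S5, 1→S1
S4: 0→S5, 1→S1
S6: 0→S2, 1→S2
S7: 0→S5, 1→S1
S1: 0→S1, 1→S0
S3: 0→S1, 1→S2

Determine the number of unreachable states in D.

Starting at S4 and following transitions, the reachable set is {S0, S1, S4, S5}. That leaves S2, S3, S6, S7 unreachable — 4 in total.

4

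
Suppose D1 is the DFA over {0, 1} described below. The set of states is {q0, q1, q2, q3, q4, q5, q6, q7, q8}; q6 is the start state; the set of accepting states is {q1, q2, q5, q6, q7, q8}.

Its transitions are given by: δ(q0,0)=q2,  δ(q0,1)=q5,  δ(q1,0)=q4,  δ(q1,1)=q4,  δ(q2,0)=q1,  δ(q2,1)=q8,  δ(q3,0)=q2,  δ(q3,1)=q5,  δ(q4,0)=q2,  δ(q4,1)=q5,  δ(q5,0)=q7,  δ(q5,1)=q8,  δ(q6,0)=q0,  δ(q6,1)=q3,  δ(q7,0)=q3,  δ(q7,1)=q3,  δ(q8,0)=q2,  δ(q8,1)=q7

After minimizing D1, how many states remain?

4

Every state is reachable, so we keep all 9.
Initial partition by acceptance: {q1,q2,q5,q6,q7,q8} | {q0,q3,q4}.
On input 0, block {q1,q2,q5,q6,q7,q8} splits into {q1,q6,q7} and {q2,q5,q8}.
Split {q2,q5,q8} by δ(·,0) → {q2,q5} and {q8}.
Stable partition: {q1,q6,q7} | {q0,q3,q4} | {q2,q5} | {q8} — 4 equivalence classes.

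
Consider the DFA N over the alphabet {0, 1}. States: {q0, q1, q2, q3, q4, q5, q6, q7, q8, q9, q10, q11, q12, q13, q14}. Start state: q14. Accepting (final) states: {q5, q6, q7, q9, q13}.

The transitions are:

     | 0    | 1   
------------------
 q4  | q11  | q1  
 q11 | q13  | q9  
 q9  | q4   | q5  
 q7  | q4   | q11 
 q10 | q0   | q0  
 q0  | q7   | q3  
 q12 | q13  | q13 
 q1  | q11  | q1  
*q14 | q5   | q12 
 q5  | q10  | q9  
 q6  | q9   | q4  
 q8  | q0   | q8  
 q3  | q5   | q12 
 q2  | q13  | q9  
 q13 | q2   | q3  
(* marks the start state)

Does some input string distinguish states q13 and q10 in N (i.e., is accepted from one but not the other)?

Yes

States {q6,q8} cannot be reached from the start state, so discard them.
P0 = {q5,q7,q9,q13} | {q0,q1,q2,q3,q4,q10,q11,q12,q14}.
Split {q5,q7,q9,q13} by δ(·,1) → {q5,q9} and {q7,q13}.
On input 0, block {q0,q1,q2,q3,q4,q10,q11,q12,q14} splits into {q0,q2,q11,q12} and {q1,q4,q10} and {q3,q14}.
Split {q0,q2,q11,q12} by δ(·,1) → {q2,q11} and {q0} and {q12}.
Refine {q7,q13} on symbol 0: members go to different blocks, giving {q7} and {q13}.
Refine {q1,q4,q10} on symbol 0: members go to different blocks, giving {q1,q4} and {q10}.
Split {q5,q9} by δ(·,0) → {q5} and {q9}.
Stable partition: {q5} | {q2,q11} | {q7} | {q1,q4} | {q3,q14} | {q0} | {q12} | {q13} | {q10} | {q9} — 10 equivalence classes.
q13 and q10 end up in different blocks, so they are distinguishable. For instance, the string 'ε' is accepted from only q13.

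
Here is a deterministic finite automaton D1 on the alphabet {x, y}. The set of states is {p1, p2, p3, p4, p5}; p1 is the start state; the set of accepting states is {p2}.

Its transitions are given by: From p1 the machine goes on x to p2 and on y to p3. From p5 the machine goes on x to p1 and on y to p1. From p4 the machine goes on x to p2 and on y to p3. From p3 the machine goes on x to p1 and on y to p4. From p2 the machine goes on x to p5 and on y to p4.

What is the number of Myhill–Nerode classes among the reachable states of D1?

3

Every state is reachable, so we keep all 5.
P0 = {p2} | {p1,p3,p4,p5}.
Refine {p1,p3,p4,p5} on symbol x: members go to different blocks, giving {p1,p4} and {p3,p5}.
No further refinement is possible. Final partition (3 blocks): {p2} | {p1,p4} | {p3,p5}.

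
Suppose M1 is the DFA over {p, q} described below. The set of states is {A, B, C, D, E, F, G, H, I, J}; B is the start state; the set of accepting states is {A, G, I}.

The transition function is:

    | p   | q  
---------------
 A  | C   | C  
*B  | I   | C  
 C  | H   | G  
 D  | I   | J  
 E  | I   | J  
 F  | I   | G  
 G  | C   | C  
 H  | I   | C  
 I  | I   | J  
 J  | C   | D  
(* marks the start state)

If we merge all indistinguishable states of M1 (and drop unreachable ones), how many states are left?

States {A,E,F} cannot be reached from the start state, so discard them.
Initial partition by acceptance: {G,I} | {B,C,D,H,J}.
On input p, block {G,I} splits into {G} and {I}.
Split {B,C,D,H,J} by δ(·,p) → {B,D,H} and {C,J}.
Split {C,J} by δ(·,p) → {C} and {J}.
Split {B,D,H} by δ(·,q) → {B,H} and {D}.
No further refinement is possible. Final partition (6 blocks): {G} | {B,H} | {I} | {C} | {J} | {D}.

6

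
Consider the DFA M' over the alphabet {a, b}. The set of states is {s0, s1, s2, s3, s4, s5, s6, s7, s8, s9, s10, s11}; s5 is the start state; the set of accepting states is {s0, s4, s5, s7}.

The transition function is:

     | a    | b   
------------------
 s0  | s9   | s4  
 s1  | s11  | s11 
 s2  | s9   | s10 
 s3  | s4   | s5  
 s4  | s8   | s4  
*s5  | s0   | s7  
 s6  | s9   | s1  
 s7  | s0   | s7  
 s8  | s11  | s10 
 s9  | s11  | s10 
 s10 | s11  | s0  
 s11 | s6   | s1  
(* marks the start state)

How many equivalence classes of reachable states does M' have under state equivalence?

Reachable states from the start: {s0,s1,s4,s5,s6,s7,s8,s9,s10,s11}. Unreachable: {s2,s3} — drop them.
Start with accepting vs non-accepting: {s0,s4,s5,s7} | {s1,s6,s8,s9,s10,s11}.
On input a, block {s0,s4,s5,s7} splits into {s0,s4} and {s5,s7}.
Split {s1,s6,s8,s9,s10,s11} by δ(·,b) → {s1,s6,s8,s9,s11} and {s10}.
On input b, block {s1,s6,s8,s9,s11} splits into {s1,s6,s11} and {s8,s9}.
On input a, block {s1,s6,s11} splits into {s1,s11} and {s6}.
Split {s1,s11} by δ(·,a) → {s1} and {s11}.
The partition is now stable with 7 blocks: {s0,s4} | {s1} | {s5,s7} | {s10} | {s8,s9} | {s6} | {s11}.

7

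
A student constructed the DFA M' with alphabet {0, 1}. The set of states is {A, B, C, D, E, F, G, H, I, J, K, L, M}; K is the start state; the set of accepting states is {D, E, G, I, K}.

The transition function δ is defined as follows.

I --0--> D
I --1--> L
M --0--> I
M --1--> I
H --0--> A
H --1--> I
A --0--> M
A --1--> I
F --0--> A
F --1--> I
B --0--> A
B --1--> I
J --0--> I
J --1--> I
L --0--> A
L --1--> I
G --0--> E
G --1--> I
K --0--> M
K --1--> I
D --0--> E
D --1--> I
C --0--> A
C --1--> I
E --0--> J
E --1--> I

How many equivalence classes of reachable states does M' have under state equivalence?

Reachable states from the start: {A,D,E,I,J,K,L,M}. Unreachable: {B,C,F,G,H} — drop them.
Start with accepting vs non-accepting: {D,E,I,K} | {A,J,L,M}.
Refine {D,E,I,K} on symbol 0: members go to different blocks, giving {D,I} and {E,K}.
On input 0, block {D,I} splits into {D} and {I}.
Refine {A,J,L,M} on symbol 0: members go to different blocks, giving {A,L} and {J,M}.
Refine {A,L} on symbol 0: members go to different blocks, giving {A} and {L}.
No further refinement is possible. Final partition (6 blocks): {D} | {A} | {E,K} | {I} | {J,M} | {L}.

6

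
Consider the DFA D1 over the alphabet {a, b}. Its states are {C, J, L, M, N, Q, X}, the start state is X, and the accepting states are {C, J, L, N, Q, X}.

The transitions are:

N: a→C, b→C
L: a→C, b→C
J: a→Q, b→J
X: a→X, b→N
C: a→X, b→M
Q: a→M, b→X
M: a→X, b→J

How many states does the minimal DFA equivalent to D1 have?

First remove the unreachable states {L}; 6 states remain.
Start with accepting vs non-accepting: {C,J,N,Q,X} | {M}.
Refine {C,J,N,Q,X} on symbol a: members go to different blocks, giving {C,J,N,X} and {Q}.
Refine {C,J,N,X} on symbol a: members go to different blocks, giving {C,N,X} and {J}.
Split {C,N,X} by δ(·,b) → {N,X} and {C}.
Split {N,X} by δ(·,a) → {N} and {X}.
Stable partition: {N} | {M} | {Q} | {J} | {C} | {X} — 6 equivalence classes.

6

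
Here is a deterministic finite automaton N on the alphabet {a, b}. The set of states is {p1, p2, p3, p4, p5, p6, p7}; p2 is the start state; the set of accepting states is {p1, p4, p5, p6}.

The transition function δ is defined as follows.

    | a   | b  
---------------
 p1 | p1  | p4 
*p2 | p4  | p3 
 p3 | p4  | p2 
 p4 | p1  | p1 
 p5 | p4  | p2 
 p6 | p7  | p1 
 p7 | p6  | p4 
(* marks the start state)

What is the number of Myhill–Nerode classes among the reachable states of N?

2

States {p5,p6,p7} cannot be reached from the start state, so discard them.
P0 = {p1,p4} | {p2,p3}.
No further refinement is possible. Final partition (2 blocks): {p1,p4} | {p2,p3}.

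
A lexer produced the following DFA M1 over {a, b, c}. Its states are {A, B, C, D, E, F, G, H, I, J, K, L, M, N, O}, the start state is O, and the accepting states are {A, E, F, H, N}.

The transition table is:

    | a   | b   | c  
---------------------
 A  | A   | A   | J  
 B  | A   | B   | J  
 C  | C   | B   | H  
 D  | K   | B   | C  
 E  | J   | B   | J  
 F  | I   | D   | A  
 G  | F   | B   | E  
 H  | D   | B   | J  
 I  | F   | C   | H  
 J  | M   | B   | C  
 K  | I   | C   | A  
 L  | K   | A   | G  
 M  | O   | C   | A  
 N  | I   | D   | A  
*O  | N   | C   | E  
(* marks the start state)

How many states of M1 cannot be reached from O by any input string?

2

Starting at O and following transitions, the reachable set is {A, B, C, D, E, F, H, I, J, K, M, N, O}. That leaves G, L unreachable — 2 in total.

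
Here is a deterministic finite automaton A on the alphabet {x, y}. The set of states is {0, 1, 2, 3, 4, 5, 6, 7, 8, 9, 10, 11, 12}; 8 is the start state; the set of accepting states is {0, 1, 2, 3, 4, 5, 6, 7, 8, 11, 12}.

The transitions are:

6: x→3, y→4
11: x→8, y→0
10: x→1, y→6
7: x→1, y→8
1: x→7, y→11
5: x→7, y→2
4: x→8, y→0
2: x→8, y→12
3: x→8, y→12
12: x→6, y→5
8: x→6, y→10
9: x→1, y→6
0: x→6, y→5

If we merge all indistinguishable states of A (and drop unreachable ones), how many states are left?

Reachable states from the start: {0,1,2,3,4,5,6,7,8,10,11,12}. Unreachable: {9} — drop them.
Start with accepting vs non-accepting: {0,1,2,3,4,5,6,7,8,11,12} | {10}.
Refine {0,1,2,3,4,5,6,7,8,11,12} on symbol y: members go to different blocks, giving {0,1,2,3,4,5,6,7,11,12} and {8}.
Split {0,1,2,3,4,5,6,7,11,12} by δ(·,x) → {0,1,5,6,7,12} and {2,3,4,11}.
On input x, block {0,1,5,6,7,12} splits into {0,1,5,7,12} and {6}.
Split {0,1,5,7,12} by δ(·,x) → {1,5,7} and {0,12}.
Refine {1,5,7} on symbol y: members go to different blocks, giving {1,5} and {7}.
Stable partition: {1,5} | {10} | {8} | {2,3,4,11} | {6} | {0,12} | {7} — 7 equivalence classes.

7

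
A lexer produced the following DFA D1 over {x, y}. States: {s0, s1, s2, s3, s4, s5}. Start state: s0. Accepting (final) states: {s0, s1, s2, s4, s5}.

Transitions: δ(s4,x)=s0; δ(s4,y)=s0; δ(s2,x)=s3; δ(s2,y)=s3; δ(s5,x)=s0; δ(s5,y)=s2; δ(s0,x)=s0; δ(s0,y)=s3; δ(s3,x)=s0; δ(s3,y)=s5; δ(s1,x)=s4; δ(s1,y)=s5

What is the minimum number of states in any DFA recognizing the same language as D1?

4

States {s1,s4} cannot be reached from the start state, so discard them.
Start with accepting vs non-accepting: {s0,s2,s5} | {s3}.
On input x, block {s0,s2,s5} splits into {s0,s5} and {s2}.
On input y, block {s0,s5} splits into {s0} and {s5}.
No further refinement is possible. Final partition (4 blocks): {s0} | {s3} | {s2} | {s5}.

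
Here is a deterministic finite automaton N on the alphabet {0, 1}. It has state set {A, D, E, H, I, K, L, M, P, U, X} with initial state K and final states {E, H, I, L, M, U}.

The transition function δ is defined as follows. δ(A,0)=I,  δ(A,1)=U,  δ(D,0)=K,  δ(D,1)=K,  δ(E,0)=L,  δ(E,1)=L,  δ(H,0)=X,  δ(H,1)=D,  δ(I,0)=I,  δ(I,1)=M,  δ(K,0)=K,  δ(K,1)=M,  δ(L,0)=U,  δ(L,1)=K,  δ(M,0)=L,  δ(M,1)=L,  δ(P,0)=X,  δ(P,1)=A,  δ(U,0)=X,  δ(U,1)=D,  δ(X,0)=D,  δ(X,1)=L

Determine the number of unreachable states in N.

5

BFS from K reaches {D, K, L, M, U, X}; the 5 state(s) A, E, H, I, P are never visited.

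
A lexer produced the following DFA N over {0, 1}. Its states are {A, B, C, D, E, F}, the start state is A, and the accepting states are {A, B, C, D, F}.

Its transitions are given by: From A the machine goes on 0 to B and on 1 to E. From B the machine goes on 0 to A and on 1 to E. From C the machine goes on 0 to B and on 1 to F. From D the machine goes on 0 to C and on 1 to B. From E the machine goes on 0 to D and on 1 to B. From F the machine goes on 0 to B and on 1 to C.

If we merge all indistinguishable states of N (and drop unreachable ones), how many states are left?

4

All states are reachable from the start state.
Initial partition by acceptance: {A,B,C,D,F} | {E}.
On input 1, block {A,B,C,D,F} splits into {C,D,F} and {A,B}.
Refine {C,D,F} on symbol 0: members go to different blocks, giving {C,F} and {D}.
The partition is now stable with 4 blocks: {C,F} | {E} | {A,B} | {D}.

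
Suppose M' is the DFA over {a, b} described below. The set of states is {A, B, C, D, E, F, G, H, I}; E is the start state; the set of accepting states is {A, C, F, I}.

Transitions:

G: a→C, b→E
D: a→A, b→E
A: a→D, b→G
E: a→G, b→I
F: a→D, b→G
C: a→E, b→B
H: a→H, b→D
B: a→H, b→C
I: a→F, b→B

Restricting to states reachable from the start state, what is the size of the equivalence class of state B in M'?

All states are reachable from the start state.
Start with accepting vs non-accepting: {A,C,F,I} | {B,D,E,G,H}.
Split {A,C,F,I} by δ(·,a) → {A,C,F} and {I}.
Refine {B,D,E,G,H} on symbol a: members go to different blocks, giving {B,E,H} and {D,G}.
On input a, block {A,C,F} splits into {A,F} and {C}.
Split {B,E,H} by δ(·,a) → {B,H} and {E}.
Refine {B,H} on symbol b: members go to different blocks, giving {B} and {H}.
Refine {D,G} on symbol a: members go to different blocks, giving {D} and {G}.
Stable partition: {A,F} | {B} | {I} | {D} | {C} | {E} | {H} | {G} — 8 equivalence classes.
State B belongs to the block {B}, which has 1 states.

1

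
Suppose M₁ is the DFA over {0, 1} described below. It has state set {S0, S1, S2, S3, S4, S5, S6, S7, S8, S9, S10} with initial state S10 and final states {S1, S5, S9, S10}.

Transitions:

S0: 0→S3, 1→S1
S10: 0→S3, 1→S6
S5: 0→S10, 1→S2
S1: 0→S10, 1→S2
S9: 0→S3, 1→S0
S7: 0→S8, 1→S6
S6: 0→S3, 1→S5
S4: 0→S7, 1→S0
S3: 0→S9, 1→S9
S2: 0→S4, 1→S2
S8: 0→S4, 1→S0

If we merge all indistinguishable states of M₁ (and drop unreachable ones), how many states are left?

6

All states are reachable from the start state.
Start with accepting vs non-accepting: {S1,S5,S9,S10} | {S0,S2,S3,S4,S6,S7,S8}.
Refine {S1,S5,S9,S10} on symbol 0: members go to different blocks, giving {S1,S5} and {S9,S10}.
On input 0, block {S0,S2,S3,S4,S6,S7,S8} splits into {S0,S2,S4,S6,S7,S8} and {S3}.
Refine {S0,S2,S4,S6,S7,S8} on symbol 0: members go to different blocks, giving {S2,S4,S7,S8} and {S0,S6}.
On input 1, block {S2,S4,S7,S8} splits into {S4,S7,S8} and {S2}.
Stable partition: {S1,S5} | {S4,S7,S8} | {S9,S10} | {S3} | {S0,S6} | {S2} — 6 equivalence classes.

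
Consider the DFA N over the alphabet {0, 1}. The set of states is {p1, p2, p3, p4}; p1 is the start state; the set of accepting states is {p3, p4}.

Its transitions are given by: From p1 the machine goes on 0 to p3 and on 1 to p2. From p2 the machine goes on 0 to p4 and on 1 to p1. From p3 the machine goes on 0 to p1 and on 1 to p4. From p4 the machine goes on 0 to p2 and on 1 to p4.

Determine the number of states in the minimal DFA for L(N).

Initial partition by acceptance: {p3,p4} | {p1,p2}.
No further refinement is possible. Final partition (2 blocks): {p3,p4} | {p1,p2}.

2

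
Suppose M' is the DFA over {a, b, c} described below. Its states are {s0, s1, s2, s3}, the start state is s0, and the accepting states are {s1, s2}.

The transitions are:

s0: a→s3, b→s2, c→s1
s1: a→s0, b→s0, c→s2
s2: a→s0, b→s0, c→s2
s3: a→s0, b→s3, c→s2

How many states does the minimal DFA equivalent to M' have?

3

Every state is reachable, so we keep all 4.
Initial partition by acceptance: {s1,s2} | {s0,s3}.
Split {s0,s3} by δ(·,b) → {s0} and {s3}.
No further refinement is possible. Final partition (3 blocks): {s1,s2} | {s0} | {s3}.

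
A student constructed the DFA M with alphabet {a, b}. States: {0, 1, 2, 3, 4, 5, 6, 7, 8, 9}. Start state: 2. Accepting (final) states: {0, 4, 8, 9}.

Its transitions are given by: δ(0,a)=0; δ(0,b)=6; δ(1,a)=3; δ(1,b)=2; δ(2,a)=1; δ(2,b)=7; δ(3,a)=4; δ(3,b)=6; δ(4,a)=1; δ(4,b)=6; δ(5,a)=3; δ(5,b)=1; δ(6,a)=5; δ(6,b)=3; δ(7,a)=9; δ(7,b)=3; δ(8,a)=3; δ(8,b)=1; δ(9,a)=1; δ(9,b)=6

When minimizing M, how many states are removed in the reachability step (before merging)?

2

No path from 2 leads to 0, 8; the other 8 states are all reachable.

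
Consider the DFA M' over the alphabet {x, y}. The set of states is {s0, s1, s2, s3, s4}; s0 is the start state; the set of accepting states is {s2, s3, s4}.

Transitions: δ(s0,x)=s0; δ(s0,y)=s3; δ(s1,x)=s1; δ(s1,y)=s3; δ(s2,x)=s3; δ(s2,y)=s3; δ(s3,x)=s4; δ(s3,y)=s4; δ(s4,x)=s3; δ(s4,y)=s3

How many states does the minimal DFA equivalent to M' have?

2

Reachable states from the start: {s0,s3,s4}. Unreachable: {s1,s2} — drop them.
Start with accepting vs non-accepting: {s3,s4} | {s0}.
The partition is now stable with 2 blocks: {s3,s4} | {s0}.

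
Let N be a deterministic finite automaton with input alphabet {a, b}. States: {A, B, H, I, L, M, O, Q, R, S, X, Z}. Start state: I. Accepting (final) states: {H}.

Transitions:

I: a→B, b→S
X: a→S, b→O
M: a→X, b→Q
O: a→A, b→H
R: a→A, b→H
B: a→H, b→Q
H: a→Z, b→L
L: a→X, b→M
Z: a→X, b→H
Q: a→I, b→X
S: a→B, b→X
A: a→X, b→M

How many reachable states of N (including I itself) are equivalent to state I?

1

States {R} cannot be reached from the start state, so discard them.
P0 = {H} | {A,B,I,L,M,O,Q,S,X,Z}.
On input a, block {A,B,I,L,M,O,Q,S,X,Z} splits into {A,I,L,M,O,Q,S,X,Z} and {B}.
Refine {A,I,L,M,O,Q,S,X,Z} on symbol a: members go to different blocks, giving {A,L,M,O,Q,X,Z} and {I,S}.
On input a, block {A,L,M,O,Q,X,Z} splits into {A,L,M,O,Z} and {Q,X}.
On input a, block {A,L,M,O,Z} splits into {A,L,M,Z} and {O}.
Refine {A,L,M,Z} on symbol b: members go to different blocks, giving {A,L} and {Z} and {M}.
Split {I,S} by δ(·,b) → {I} and {S}.
Refine {Q,X} on symbol a: members go to different blocks, giving {X} and {Q}.
The partition is now stable with 10 blocks: {H} | {A,L} | {B} | {I} | {X} | {O} | {Z} | {M} | {S} | {Q}.
State I belongs to the block {I}, which has 1 states.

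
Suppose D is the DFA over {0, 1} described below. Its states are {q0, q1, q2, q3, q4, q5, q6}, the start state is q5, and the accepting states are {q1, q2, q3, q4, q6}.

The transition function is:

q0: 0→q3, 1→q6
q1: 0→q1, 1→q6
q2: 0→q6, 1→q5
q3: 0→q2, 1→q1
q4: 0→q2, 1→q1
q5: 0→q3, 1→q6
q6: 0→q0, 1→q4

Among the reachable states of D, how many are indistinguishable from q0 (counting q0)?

2

Every state is reachable, so we keep all 7.
Start with accepting vs non-accepting: {q1,q2,q3,q4,q6} | {q0,q5}.
On input 0, block {q1,q2,q3,q4,q6} splits into {q1,q2,q3,q4} and {q6}.
On input 0, block {q1,q2,q3,q4} splits into {q1,q3,q4} and {q2}.
Split {q1,q3,q4} by δ(·,0) → {q3,q4} and {q1}.
No further refinement is possible. Final partition (5 blocks): {q3,q4} | {q0,q5} | {q6} | {q2} | {q1}.
State q0 belongs to the block {q0,q5}, which has 2 states.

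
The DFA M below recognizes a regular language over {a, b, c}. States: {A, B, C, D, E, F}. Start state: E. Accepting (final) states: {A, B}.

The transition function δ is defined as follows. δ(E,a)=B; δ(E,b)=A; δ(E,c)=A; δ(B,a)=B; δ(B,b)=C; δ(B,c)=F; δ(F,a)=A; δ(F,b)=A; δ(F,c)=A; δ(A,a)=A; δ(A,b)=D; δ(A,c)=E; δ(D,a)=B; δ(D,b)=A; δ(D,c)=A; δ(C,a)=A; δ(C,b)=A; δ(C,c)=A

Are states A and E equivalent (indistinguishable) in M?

No

Every state is reachable, so we keep all 6.
Initial partition by acceptance: {A,B} | {C,D,E,F}.
No further refinement is possible. Final partition (2 blocks): {A,B} | {C,D,E,F}.
A and E end up in different blocks, so they are distinguishable. For instance, the string 'ε' is accepted from only A.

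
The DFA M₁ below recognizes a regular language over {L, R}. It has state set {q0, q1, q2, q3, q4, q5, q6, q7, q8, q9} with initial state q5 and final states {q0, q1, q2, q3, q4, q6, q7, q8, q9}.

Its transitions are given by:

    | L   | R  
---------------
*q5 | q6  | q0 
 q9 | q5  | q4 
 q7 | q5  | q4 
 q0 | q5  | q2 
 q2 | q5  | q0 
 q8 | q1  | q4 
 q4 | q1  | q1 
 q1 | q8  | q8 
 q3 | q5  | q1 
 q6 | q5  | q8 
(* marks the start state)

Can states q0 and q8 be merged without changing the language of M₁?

Reachable states from the start: {q0,q1,q2,q4,q5,q6,q8}. Unreachable: {q3,q7,q9} — drop them.
Start with accepting vs non-accepting: {q0,q1,q2,q4,q6,q8} | {q5}.
Split {q0,q1,q2,q4,q6,q8} by δ(·,L) → {q0,q2,q6} and {q1,q4,q8}.
Split {q0,q2,q6} by δ(·,R) → {q0,q2} and {q6}.
The partition is now stable with 4 blocks: {q0,q2} | {q5} | {q1,q4,q8} | {q6}.
q0 and q8 end up in different blocks, so they are distinguishable. For instance, the string 'L' is accepted from only q8.

No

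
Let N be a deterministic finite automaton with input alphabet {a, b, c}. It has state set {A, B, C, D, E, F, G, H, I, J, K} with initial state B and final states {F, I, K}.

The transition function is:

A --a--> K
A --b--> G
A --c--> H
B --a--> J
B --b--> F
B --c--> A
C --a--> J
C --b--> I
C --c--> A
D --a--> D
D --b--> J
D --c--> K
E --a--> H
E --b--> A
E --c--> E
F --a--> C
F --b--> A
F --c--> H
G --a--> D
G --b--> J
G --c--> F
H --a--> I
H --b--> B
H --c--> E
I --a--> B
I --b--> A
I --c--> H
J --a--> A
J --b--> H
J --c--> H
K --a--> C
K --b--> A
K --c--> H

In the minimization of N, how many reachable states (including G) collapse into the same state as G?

Every state is reachable, so we keep all 11.
Initial partition by acceptance: {F,I,K} | {A,B,C,D,E,G,H,J}.
Split {A,B,C,D,E,G,H,J} by δ(·,a) → {B,C,D,E,G,J} and {A,H}.
Refine {B,C,D,E,G,J} on symbol a: members go to different blocks, giving {B,C,D,G} and {E,J}.
Refine {B,C,D,G} on symbol a: members go to different blocks, giving {B,C} and {D,G}.
Split {A,H} by δ(·,b) → {A} and {H}.
On input a, block {E,J} splits into {E} and {J}.
No further refinement is possible. Final partition (7 blocks): {F,I,K} | {B,C} | {A} | {E} | {D,G} | {H} | {J}.
State G belongs to the block {D,G}, which has 2 states.

2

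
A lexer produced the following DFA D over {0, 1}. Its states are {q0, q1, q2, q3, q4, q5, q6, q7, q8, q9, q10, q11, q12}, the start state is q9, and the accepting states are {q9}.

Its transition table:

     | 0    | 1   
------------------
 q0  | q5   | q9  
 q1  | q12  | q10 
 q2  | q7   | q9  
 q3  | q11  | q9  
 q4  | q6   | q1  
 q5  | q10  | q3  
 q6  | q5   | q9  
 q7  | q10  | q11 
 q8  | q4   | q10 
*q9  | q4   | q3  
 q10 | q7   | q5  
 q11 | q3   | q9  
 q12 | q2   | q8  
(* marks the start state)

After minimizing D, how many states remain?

States {q0} cannot be reached from the start state, so discard them.
P0 = {q9} | {q1,q2,q3,q4,q5,q6,q7,q8,q10,q11,q12}.
Refine {q1,q2,q3,q4,q5,q6,q7,q8,q10,q11,q12} on symbol 1: members go to different blocks, giving {q1,q4,q5,q7,q8,q10,q12} and {q2,q3,q6,q11}.
Refine {q1,q4,q5,q7,q8,q10,q12} on symbol 0: members go to different blocks, giving {q1,q5,q7,q8,q10} and {q4,q12}.
Refine {q1,q5,q7,q8,q10} on symbol 0: members go to different blocks, giving {q5,q7,q10} and {q1,q8}.
Split {q5,q7,q10} by δ(·,1) → {q5,q7} and {q10}.
On input 0, block {q2,q3,q6,q11} splits into {q2,q6} and {q3,q11}.
Stable partition: {q9} | {q5,q7} | {q2,q6} | {q4,q12} | {q1,q8} | {q10} | {q3,q11} — 7 equivalence classes.

7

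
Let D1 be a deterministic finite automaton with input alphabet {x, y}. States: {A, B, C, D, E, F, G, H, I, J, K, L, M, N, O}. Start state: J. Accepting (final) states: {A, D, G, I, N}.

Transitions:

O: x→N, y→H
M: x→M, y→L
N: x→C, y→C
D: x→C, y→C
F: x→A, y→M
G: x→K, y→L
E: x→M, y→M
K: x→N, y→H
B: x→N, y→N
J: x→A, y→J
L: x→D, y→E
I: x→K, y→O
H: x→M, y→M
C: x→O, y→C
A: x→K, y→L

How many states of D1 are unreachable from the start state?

4

No path from J leads to B, F, G, I; the other 11 states are all reachable.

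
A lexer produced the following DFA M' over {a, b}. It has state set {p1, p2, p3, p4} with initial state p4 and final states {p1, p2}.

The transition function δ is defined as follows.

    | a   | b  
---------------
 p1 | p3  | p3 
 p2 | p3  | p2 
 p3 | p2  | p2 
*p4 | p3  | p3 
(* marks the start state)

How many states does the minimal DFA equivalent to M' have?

3

States {p1} cannot be reached from the start state, so discard them.
Initial partition by acceptance: {p2} | {p3,p4}.
Split {p3,p4} by δ(·,a) → {p3} and {p4}.
The partition is now stable with 3 blocks: {p2} | {p3} | {p4}.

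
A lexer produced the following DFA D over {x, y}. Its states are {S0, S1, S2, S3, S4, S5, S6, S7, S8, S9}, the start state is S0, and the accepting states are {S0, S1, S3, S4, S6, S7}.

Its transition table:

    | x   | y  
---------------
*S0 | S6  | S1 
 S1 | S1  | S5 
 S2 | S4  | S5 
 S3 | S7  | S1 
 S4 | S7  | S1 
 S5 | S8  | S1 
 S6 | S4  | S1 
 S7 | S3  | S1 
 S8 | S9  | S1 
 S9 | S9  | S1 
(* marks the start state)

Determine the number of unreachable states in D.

1

BFS from S0 reaches {S0, S1, S3, S4, S5, S6, S7, S8, S9}; the 1 state(s) S2 are never visited.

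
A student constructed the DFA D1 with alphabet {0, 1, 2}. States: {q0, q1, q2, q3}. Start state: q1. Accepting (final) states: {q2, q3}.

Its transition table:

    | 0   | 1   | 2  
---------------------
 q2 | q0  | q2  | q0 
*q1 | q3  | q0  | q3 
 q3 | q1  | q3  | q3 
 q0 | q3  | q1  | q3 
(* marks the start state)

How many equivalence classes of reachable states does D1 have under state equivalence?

2

States {q2} cannot be reached from the start state, so discard them.
Start with accepting vs non-accepting: {q3} | {q0,q1}.
No further refinement is possible. Final partition (2 blocks): {q3} | {q0,q1}.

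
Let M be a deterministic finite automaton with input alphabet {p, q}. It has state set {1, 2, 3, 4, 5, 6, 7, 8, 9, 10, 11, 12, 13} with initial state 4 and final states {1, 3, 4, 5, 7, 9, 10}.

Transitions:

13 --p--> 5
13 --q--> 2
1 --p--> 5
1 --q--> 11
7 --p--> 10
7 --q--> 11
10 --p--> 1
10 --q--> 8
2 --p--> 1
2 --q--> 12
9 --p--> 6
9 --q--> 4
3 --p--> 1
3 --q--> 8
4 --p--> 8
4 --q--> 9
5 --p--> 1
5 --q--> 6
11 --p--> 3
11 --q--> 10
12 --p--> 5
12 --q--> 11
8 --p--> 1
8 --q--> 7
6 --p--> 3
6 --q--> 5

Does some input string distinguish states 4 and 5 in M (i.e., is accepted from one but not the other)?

Yes

First remove the unreachable states {2,12,13}; 10 states remain.
Start with accepting vs non-accepting: {1,3,4,5,7,9,10} | {6,8,11}.
Split {1,3,4,5,7,9,10} by δ(·,p) → {1,3,5,7,10} and {4,9}.
The partition is now stable with 3 blocks: {1,3,5,7,10} | {6,8,11} | {4,9}.
4 and 5 end up in different blocks, so they are distinguishable. For instance, the string 'p' is accepted from only 5.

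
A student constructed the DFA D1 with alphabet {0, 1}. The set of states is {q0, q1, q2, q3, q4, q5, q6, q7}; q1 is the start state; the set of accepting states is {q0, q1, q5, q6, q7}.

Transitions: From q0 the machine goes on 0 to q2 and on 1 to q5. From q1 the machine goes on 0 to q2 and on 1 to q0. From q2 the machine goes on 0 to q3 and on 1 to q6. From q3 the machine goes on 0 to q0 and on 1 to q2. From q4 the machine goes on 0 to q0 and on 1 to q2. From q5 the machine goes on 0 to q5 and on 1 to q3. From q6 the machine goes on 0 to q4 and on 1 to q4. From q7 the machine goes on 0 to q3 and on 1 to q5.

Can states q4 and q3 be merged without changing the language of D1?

Yes

States {q7} cannot be reached from the start state, so discard them.
Start with accepting vs non-accepting: {q0,q1,q5,q6} | {q2,q3,q4}.
Split {q0,q1,q5,q6} by δ(·,0) → {q0,q1,q6} and {q5}.
Refine {q0,q1,q6} on symbol 1: members go to different blocks, giving {q0} and {q1} and {q6}.
Split {q2,q3,q4} by δ(·,0) → {q3,q4} and {q2}.
The partition is now stable with 6 blocks: {q0} | {q3,q4} | {q5} | {q1} | {q6} | {q2}.
q4 and q3 lie in the same block of the stable partition, so they are equivalent — no string distinguishes them.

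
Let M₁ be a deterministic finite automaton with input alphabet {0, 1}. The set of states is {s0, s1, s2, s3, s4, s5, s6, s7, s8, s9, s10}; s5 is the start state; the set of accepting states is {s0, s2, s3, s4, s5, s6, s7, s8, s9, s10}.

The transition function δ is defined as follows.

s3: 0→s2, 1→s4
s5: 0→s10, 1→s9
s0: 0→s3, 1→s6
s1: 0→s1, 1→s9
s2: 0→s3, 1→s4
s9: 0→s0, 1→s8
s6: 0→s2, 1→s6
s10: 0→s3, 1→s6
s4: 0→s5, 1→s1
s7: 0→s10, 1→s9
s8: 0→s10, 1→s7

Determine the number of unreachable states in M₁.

0

Exploring from s5, all states are eventually visited, so none are unreachable.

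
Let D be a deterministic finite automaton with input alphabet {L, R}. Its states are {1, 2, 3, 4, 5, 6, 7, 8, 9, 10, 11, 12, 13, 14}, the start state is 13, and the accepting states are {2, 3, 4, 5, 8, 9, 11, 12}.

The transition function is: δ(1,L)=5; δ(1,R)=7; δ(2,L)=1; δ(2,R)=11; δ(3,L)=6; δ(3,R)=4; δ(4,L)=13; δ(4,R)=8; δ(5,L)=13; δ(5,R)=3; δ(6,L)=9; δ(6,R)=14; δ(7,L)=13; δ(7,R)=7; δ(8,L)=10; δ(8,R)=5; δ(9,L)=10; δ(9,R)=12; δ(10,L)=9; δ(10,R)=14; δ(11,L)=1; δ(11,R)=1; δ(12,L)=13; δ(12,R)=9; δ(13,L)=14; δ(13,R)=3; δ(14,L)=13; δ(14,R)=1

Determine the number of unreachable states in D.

BFS from 13 reaches {1, 3, 4, 5, 6, 7, 8, 9, 10, 12, 13, 14}; the 2 state(s) 2, 11 are never visited.

2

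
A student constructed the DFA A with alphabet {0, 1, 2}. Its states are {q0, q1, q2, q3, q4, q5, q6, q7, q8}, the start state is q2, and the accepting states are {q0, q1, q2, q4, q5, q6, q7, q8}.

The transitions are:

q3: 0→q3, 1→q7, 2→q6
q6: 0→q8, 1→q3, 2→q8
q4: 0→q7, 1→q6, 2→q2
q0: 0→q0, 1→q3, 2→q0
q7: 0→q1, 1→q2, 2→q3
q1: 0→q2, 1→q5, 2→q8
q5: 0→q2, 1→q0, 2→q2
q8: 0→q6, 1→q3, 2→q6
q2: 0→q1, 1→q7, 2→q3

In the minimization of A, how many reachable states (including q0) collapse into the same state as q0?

3

Reachable states from the start: {q0,q1,q2,q3,q5,q6,q7,q8}. Unreachable: {q4} — drop them.
Start with accepting vs non-accepting: {q0,q1,q2,q5,q6,q7,q8} | {q3}.
Split {q0,q1,q2,q5,q6,q7,q8} by δ(·,1) → {q1,q2,q5,q7} and {q0,q6,q8}.
Split {q1,q2,q5,q7} by δ(·,1) → {q1,q2,q7} and {q5}.
On input 1, block {q1,q2,q7} splits into {q2,q7} and {q1}.
Stable partition: {q2,q7} | {q3} | {q0,q6,q8} | {q5} | {q1} — 5 equivalence classes.
The equivalence class containing q0 is {q0,q6,q8}, of size 3.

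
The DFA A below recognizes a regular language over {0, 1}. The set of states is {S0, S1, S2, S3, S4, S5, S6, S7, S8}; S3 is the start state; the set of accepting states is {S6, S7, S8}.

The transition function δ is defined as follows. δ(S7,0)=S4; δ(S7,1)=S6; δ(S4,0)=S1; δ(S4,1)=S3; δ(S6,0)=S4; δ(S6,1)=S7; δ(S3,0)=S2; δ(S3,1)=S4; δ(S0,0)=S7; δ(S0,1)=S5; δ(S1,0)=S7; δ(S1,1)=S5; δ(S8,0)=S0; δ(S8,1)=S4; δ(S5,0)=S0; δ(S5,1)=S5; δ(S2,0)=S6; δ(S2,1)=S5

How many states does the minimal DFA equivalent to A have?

First remove the unreachable states {S8}; 8 states remain.
Start with accepting vs non-accepting: {S6,S7} | {S0,S1,S2,S3,S4,S5}.
Split {S0,S1,S2,S3,S4,S5} by δ(·,0) → {S0,S1,S2} and {S3,S4,S5}.
The partition is now stable with 3 blocks: {S6,S7} | {S0,S1,S2} | {S3,S4,S5}.

3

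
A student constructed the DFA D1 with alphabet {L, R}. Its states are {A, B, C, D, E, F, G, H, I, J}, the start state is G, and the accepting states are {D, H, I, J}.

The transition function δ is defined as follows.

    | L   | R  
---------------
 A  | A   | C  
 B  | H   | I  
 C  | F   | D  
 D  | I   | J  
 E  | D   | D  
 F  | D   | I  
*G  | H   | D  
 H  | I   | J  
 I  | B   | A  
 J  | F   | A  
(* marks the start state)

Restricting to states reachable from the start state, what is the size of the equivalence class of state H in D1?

First remove the unreachable states {E}; 9 states remain.
Initial partition by acceptance: {D,H,I,J} | {A,B,C,F,G}.
Split {D,H,I,J} by δ(·,L) → {D,H} and {I,J}.
Split {A,B,C,F,G} by δ(·,L) → {B,F,G} and {A,C}.
Refine {B,F,G} on symbol R: members go to different blocks, giving {B,F} and {G}.
Split {A,C} by δ(·,L) → {A} and {C}.
Stable partition: {D,H} | {B,F} | {I,J} | {A} | {G} | {C} — 6 equivalence classes.
State H belongs to the block {D,H}, which has 2 states.

2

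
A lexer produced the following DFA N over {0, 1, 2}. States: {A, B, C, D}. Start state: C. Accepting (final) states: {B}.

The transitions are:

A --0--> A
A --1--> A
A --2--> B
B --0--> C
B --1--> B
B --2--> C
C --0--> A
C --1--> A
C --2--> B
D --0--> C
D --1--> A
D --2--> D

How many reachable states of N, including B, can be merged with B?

1

First remove the unreachable states {D}; 3 states remain.
Start with accepting vs non-accepting: {B} | {A,C}.
The partition is now stable with 2 blocks: {B} | {A,C}.
The equivalence class containing B is {B}, of size 1.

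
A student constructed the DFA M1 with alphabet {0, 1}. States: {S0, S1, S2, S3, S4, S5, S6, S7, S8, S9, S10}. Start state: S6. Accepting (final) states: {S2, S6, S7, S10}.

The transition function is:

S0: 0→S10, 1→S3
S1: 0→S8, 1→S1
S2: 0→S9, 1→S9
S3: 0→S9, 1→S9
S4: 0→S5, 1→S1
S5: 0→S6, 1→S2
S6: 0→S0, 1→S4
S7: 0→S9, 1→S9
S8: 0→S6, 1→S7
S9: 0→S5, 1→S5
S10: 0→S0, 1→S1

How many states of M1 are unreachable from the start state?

0

A breadth-first search from the start state visits every state.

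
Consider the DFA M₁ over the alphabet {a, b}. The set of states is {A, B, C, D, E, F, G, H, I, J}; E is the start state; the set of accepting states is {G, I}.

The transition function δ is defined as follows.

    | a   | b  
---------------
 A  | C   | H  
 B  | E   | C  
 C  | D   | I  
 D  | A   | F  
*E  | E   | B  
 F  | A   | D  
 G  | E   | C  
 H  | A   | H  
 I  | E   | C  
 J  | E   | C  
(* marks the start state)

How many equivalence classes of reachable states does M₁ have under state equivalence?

States {G,J} cannot be reached from the start state, so discard them.
P0 = {I} | {A,B,C,D,E,F,H}.
On input b, block {A,B,C,D,E,F,H} splits into {A,B,D,E,F,H} and {C}.
On input a, block {A,B,D,E,F,H} splits into {B,D,E,F,H} and {A}.
Split {B,D,E,F,H} by δ(·,a) → {D,F,H} and {B,E}.
Refine {B,E} on symbol b: members go to different blocks, giving {B} and {E}.
No further refinement is possible. Final partition (6 blocks): {I} | {D,F,H} | {C} | {A} | {B} | {E}.

6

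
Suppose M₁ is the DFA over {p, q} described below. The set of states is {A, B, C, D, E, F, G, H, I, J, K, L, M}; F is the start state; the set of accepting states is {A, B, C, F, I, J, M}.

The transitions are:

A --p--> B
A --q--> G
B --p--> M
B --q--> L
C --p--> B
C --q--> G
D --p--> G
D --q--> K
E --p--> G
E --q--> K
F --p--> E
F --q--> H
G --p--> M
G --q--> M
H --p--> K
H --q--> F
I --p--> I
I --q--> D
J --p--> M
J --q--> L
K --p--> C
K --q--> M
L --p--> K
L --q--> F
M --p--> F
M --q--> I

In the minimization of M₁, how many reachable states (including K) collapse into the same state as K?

1

Reachable states from the start: {B,C,D,E,F,G,H,I,K,L,M}. Unreachable: {A,J} — drop them.
P0 = {B,C,F,I,M} | {D,E,G,H,K,L}.
On input p, block {B,C,F,I,M} splits into {B,C,I,M} and {F}.
On input p, block {B,C,I,M} splits into {B,C,I} and {M}.
Refine {B,C,I} on symbol p: members go to different blocks, giving {C,I} and {B}.
Refine {C,I} on symbol p: members go to different blocks, giving {C} and {I}.
On input p, block {D,E,G,H,K,L} splits into {D,E,H,L} and {G} and {K}.
Split {D,E,H,L} by δ(·,p) → {D,E} and {H,L}.
The partition is now stable with 9 blocks: {C} | {D,E} | {F} | {M} | {B} | {I} | {G} | {K} | {H,L}.
State K belongs to the block {K}, which has 1 states.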